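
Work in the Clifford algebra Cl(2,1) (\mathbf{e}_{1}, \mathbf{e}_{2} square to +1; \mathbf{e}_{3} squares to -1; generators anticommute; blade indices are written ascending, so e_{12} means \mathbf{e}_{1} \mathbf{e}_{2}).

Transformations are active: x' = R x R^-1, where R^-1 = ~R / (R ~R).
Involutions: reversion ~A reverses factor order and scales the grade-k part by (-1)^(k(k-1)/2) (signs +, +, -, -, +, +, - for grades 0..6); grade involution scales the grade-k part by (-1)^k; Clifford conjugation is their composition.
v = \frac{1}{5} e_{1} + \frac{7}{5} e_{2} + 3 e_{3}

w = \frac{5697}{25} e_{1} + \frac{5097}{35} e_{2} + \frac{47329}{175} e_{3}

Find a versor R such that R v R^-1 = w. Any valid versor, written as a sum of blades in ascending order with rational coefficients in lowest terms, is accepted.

Key observation: q(v) = q(w) = -7 (sandwiches preserve the norm), so R = v + w = \frac{5702}{25} e_{1} + \frac{5146}{35} e_{2} + \frac{47854}{175} e_{3} works whenever it is invertible — the component of v along it is kept and (v - w)/2 reverses, sending v to w.
Answer: \frac{5702}{25} e_{1} + \frac{5146}{35} e_{2} + \frac{47854}{175} e_{3}


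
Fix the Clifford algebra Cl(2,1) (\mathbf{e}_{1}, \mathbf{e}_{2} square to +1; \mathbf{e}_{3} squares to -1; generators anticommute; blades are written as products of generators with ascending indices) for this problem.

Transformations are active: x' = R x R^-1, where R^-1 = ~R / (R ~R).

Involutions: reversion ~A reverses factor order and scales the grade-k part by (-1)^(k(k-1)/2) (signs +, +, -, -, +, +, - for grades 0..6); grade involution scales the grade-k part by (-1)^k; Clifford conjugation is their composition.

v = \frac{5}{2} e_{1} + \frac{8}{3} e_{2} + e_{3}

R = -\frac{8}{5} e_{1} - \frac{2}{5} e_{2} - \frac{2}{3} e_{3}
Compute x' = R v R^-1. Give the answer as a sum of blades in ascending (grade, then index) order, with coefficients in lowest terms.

~R = -\frac{8}{5} e_{1} - \frac{2}{5} e_{2} - \frac{2}{3} e_{3}, and R ~R = \frac{512}{225}, so R^-1 = ~R / (\frac{512}{225}).
R v = -\frac{22}{5} - \frac{49}{15} e_{1} e_{2} + \frac{1}{15} e_{1} e_{3} + \frac{62}{45} e_{2} e_{3}
Answer: \frac{59}{16} e_{1} - \frac{215}{192} e_{2} + \frac{101}{64} e_{3}


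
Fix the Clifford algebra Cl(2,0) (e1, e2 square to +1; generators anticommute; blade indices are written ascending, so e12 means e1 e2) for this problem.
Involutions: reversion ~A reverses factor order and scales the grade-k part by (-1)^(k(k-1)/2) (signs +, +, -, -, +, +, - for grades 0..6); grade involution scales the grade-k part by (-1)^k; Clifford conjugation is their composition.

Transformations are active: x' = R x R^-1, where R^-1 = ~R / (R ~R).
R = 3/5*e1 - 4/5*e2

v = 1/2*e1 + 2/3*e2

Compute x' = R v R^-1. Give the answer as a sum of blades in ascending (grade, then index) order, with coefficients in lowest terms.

~R = 3/5*e1 - 4/5*e2, and R ~R = 1, so R^-1 = ~R / (1).
R v = -7/30 + 4/5*e12
Answer: -39/50*e1 - 22/75*e2


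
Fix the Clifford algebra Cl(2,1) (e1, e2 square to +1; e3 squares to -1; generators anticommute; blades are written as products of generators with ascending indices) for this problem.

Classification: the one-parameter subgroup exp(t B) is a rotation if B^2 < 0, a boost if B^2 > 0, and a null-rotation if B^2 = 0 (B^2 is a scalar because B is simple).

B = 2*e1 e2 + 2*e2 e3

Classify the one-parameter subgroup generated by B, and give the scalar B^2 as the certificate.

B^2 term by term: the squares give (2)^2*(e1 e2)^2 + (2)^2*(e2 e3)^2 = 4*(-1) + 4*(+1) = 0 (each basis 2-blade squares to minus the product of its generators' squares); cross terms between blades sharing an index anticommute and cancel. So B^2 = 0.
Answer: null-rotation, certificate B^2 = 0. Note: conjugating B changes its blade decomposition but never the scalar B^2 = 0, whose sign settles the classification.


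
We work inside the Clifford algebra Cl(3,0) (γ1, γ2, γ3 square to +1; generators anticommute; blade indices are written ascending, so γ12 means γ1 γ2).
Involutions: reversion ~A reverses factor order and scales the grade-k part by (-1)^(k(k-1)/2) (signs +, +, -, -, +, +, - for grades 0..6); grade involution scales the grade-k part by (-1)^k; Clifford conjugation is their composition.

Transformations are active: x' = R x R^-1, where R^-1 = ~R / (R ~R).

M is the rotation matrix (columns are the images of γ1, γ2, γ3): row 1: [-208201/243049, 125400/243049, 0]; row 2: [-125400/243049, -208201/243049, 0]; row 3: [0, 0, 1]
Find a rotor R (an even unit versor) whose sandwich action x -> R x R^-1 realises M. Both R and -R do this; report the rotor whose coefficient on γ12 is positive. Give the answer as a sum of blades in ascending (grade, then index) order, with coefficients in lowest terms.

Method: write R = a + b12*γ12 + b13*γ13 + b23*γ23 with a^2 + b12^2 + b13^2 + b23^2 = 1 (so R^-1 = ~R). Expanding the columns R e_j ~R gives tr M = 4a^2 - 1 and, from the antisymmetric part, M21 - M12 = -4a*b12, M13 - M31 = 4a*b13, M32 - M23 = -4a*b23.
Here tr M = -173353/243049, so a^2 = (1 + tr M)/4 = 17424/243049 and a = ±132/493. Taking a = 132/493: M21 - M12 = -250800/243049, M13 - M31 = 0, M32 - M23 = 0, giving b12 = 475/493, b13 = 0, b23 = 0, i.e. R = 132/493 + 475/493*γ12.
Its γ12 coefficient is already positive.
Answer: 132/493 + 475/493*γ12. Sheet selection: the two-to-one cover makes ±R indistinguishable at the matrix level (trace -173353/243049), so uniqueness comes from the required sign on γ12.


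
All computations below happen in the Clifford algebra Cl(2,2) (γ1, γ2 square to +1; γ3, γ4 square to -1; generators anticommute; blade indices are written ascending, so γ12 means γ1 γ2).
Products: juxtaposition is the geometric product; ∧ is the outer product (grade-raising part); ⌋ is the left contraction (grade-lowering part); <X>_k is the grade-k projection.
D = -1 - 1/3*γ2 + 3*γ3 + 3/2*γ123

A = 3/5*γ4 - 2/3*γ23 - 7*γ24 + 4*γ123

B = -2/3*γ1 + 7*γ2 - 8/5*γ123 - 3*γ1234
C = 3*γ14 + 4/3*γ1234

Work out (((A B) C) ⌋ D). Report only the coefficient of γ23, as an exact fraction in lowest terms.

step 1: -32/5 + 16/15*γ1 + 14/3*γ3 + 37*γ4 - 49*γ13 + 12/5*γ14 - 8/3*γ23 - 21/5*γ24 - 61/45*γ123 + 14/3*γ124 + 56/5*γ134 + 24/25*γ1234
step 2: 212/25 + 111*γ1 - 434/15*γ2 - 1792/45*γ3 + 188/135*γ4 + 63/5*γ12 + 28/5*γ13 - 1024/45*γ14 + 152/25*γ23 + 196/3*γ24 + 147*γ34 + 148/3*γ123 - 56/9*γ124 - 14*γ134 - 119/45*γ234 - 248/15*γ1234
step 3: 43792/225 + 228/25*γ1 - 842/75*γ2 + 327/50*γ3 + 896/15*γ12 + 217/5*γ13 + 333/2*γ23 + 318/25*γ123
Answer: 333/2


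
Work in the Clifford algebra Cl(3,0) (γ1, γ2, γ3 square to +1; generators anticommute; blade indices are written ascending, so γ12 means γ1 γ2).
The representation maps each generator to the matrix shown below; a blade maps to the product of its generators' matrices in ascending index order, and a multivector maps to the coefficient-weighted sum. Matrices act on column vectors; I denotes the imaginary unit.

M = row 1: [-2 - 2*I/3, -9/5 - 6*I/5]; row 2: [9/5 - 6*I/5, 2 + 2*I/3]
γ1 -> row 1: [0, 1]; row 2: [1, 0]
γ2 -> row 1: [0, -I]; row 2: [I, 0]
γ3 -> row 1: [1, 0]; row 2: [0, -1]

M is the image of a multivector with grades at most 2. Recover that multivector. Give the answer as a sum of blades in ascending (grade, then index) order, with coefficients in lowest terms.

Method: 1, rho(γ1), rho(γ2), rho(γ3) form a trace-orthogonal basis of the 2x2 complex matrices (tr(X Y) = 2 if X = Y, else 0), so M = m0*1 + m1*rho(γ1) + m2*rho(γ2) + m3*rho(γ3) with m0 = tr(M)/2 = 0, m1 = tr(M rho(γ1))/2 = -6*I/5, m2 = tr(M rho(γ2))/2 = -9*I/5, m3 = tr(M rho(γ3))/2 = -2 - 2*I/3.
Multiplying table entries, the bivector images are rho(γ12) = I*rho(γ3), rho(γ13) = -I*rho(γ2), rho(γ23) = I*rho(γ1); with real blade coefficients the real parts of m0..m3 are the coefficients of 1, γ1, γ2, γ3 and the imaginary parts give the bivectors (γ23: Im m1, γ13: -Im m2, γ12: Im m3).
Answer: -2*γ3 - 2/3*γ12 + 9/5*γ13 - 6/5*γ23


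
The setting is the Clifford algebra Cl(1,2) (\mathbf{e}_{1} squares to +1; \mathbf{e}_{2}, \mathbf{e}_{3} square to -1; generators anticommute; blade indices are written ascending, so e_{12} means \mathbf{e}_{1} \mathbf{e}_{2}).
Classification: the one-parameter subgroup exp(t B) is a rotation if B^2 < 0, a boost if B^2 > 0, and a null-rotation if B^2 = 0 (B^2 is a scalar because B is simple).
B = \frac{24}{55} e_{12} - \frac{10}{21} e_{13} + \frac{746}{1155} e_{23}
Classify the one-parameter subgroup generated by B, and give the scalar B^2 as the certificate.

B^2 term by term: the squares give (\frac{24}{55})^2*(e_{12})^2 + (-\frac{10}{21})^2*(e_{13})^2 + (\frac{746}{1155})^2*(e_{23})^2 = \frac{576}{3025}*(+1) + \frac{100}{441}*(+1) + \frac{556516}{1334025}*(-1) = 0 (each basis 2-blade squares to minus the product of its generators' squares); cross terms between blades sharing an index anticommute and cancel. So B^2 = 0.
Answer: null-rotation, certificate B^2 = 0. B^2 = 0 is basis-independent, so its sign is the whole story.


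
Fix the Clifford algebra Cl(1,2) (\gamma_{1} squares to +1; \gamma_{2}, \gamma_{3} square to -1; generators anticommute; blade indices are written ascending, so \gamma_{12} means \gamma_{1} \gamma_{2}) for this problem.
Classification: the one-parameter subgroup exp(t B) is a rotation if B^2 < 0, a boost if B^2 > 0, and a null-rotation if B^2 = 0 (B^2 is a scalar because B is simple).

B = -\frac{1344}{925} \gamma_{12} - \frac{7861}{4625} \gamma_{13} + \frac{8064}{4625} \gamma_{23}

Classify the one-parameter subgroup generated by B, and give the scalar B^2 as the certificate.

B^2 term by term: the squares give (-\frac{1344}{925})^2*(\gamma_{12})^2 + (-\frac{7861}{4625})^2*(\gamma_{13})^2 + (\frac{8064}{4625})^2*(\gamma_{23})^2 = \frac{1806336}{855625}*(+1) + \frac{61795321}{21390625}*(+1) + \frac{65028096}{21390625}*(-1) = \frac{49}{25} (each basis 2-blade squares to minus the product of its generators' squares); cross terms between blades sharing an index anticommute and cancel. So B^2 = \frac{49}{25}.
Answer: boost, certificate B^2 = \frac{49}{25}. Check the certificate: B^2 = \frac{49}{25}, and that sign is decisive whatever form B takes.


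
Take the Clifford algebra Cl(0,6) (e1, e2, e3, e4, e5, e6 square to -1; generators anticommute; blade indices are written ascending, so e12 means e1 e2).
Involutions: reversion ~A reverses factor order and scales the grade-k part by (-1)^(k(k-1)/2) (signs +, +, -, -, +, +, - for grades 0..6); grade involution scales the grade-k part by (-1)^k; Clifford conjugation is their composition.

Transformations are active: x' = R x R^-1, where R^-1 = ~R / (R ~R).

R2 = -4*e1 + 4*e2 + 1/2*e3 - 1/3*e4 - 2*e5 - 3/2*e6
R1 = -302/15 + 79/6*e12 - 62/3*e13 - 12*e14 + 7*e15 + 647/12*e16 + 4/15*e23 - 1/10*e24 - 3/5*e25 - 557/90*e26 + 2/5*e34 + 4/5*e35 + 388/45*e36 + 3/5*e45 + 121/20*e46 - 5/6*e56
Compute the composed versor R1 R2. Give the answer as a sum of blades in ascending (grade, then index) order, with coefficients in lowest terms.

Distribute over the terms of R2 (each basis-blade product reordered to ascending indices, repeated generators contracted through their squares):
R1 (-4*e1) = 1208/15*e1 - 158/3*e2 + 248/3*e3 + 48*e4 - 28*e5 - 647/3*e6 - 16/15*e123 + 2/5*e124 + 12/5*e125 + 1114/45*e126 - 8/5*e134 - 16/5*e135 - 1552/45*e136 - 12/5*e145 - 121/5*e146 + 10/3*e156
R1 (4*e2) = -158/3*e1 - 1208/15*e2 + 16/15*e3 - 2/5*e4 - 12/5*e5 - 1114/45*e6 + 248/3*e123 + 48*e124 - 28*e125 - 647/3*e126 + 8/5*e234 + 16/5*e235 + 1552/45*e236 + 12/5*e245 + 121/5*e246 - 10/3*e256
R1 (1/2*e3) = 31/3*e1 - 2/15*e2 - 151/15*e3 + 1/5*e4 + 2/5*e5 + 194/45*e6 + 79/12*e123 + 6*e134 - 7/2*e135 - 647/24*e136 + 1/20*e234 + 3/10*e235 + 557/180*e236 + 3/10*e345 + 121/40*e346 - 5/12*e356
R1 (-1/3*e4) = -4*e1 - 1/30*e2 + 2/15*e3 + 302/45*e4 - 1/5*e5 - 121/60*e6 - 79/18*e124 + 62/9*e134 + 7/3*e145 + 647/36*e146 - 4/45*e234 - 1/5*e245 - 557/270*e246 + 4/15*e345 + 388/135*e346 + 5/18*e456
R1 (-2*e5) = 14*e1 - 6/5*e2 + 8/5*e3 + 6/5*e4 + 604/15*e5 + 5/3*e6 - 79/3*e125 + 124/3*e135 + 24*e145 + 647/6*e156 - 8/15*e235 + 1/5*e245 - 557/45*e256 - 4/5*e345 + 776/45*e356 + 121/10*e456
R1 (-3/2*e6) = 647/8*e1 - 557/60*e2 + 194/15*e3 + 363/40*e4 - 5/4*e5 + 151/5*e6 - 79/4*e126 + 31*e136 + 18*e146 - 21/2*e156 - 2/5*e236 + 3/20*e246 + 9/10*e256 - 3/5*e346 - 6/5*e356 - 9/10*e456
Summing the partial products and collecting blades:
Answer: 5163/40*e1 - 2877/20*e2 + 265/3*e3 + 23323/360*e4 + 529/60*e5 - 37127/180*e6 + 5291/60*e123 + 3961/90*e124 - 779/15*e125 - 37919/180*e126 + 508/45*e134 + 1039/30*e135 - 10961/360*e136 + 359/15*e145 + 2119/180*e146 + 302/3*e156 + 281/180*e234 + 89/30*e235 + 2231/60*e236 + 12/5*e245 + 2407/108*e246 - 1333/90*e256 - 7/30*e345 + 5723/1080*e346 + 2813/180*e356 + 1033/90*e456


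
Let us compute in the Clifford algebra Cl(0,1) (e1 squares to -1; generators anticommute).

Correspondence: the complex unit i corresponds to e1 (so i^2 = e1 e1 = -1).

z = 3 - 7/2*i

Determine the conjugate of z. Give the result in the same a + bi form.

In blades: z = 3 - 7/2*e1.
Conjugation here is Clifford conjugation: the scalar is fixed and the grade-1 and grade-2 blades all flip sign, giving 3 + 7/2*e1; translating back:
Answer: 3 + 7/2*i


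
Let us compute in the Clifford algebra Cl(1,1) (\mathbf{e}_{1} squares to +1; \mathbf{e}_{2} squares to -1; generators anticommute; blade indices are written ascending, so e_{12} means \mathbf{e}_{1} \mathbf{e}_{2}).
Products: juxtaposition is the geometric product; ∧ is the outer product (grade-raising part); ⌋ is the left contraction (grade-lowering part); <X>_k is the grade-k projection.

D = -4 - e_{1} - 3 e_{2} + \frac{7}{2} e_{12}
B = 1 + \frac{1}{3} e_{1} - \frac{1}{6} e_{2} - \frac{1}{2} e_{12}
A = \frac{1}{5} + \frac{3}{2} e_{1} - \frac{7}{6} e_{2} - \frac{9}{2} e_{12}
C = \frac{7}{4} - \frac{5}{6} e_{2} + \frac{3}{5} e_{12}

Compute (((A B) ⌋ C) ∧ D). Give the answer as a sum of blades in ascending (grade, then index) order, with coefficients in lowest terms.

step 1: \frac{124}{45} + \frac{7}{5} e_{1} - \frac{9}{20} e_{2} - \frac{803}{180} e_{12}
step 2: \frac{3187}{1800} - \frac{27}{100} e_{1} - \frac{983}{675} e_{2} + \frac{124}{75} e_{12}
step 3: -\frac{3187}{450} - \frac{1243}{1800} e_{1} + \frac{2773}{5400} e_{2} - \frac{11477}{10800} e_{12}
Answer: -\frac{3187}{450} - \frac{1243}{1800} e_{1} + \frac{2773}{5400} e_{2} - \frac{11477}{10800} e_{12}


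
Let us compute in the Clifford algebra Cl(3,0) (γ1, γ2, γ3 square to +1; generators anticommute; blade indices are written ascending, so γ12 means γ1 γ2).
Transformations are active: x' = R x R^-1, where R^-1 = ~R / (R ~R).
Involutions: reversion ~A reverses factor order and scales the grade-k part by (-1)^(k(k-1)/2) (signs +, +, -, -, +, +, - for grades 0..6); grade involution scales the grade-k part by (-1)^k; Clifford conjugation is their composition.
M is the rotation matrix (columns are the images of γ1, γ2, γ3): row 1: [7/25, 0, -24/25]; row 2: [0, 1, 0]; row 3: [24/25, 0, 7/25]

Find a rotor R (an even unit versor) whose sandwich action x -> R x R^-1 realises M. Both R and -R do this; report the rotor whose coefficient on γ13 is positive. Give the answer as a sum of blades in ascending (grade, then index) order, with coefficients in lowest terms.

Method: write R = a + b12*γ12 + b13*γ13 + b23*γ23 with a^2 + b12^2 + b13^2 + b23^2 = 1 (so R^-1 = ~R). Expanding the columns R e_j ~R gives tr M = 4a^2 - 1 and, from the antisymmetric part, M21 - M12 = -4a*b12, M13 - M31 = 4a*b13, M32 - M23 = -4a*b23.
Here tr M = 39/25, so a^2 = (1 + tr M)/4 = 16/25 and a = ±4/5. Taking a = 4/5: M21 - M12 = 0, M13 - M31 = -48/25, M32 - M23 = 0, giving b12 = 0, b13 = -3/5, b23 = 0, i.e. R = 4/5 - 3/5*γ13.
Its γ13 coefficient is negative, so report the other preimage -R.
Answer: -4/5 + 3/5*γ13. Recall the cover is two-to-one: with M of trace 39/25, both preimages act alike, and the stated γ13 sign chooses the sheet.


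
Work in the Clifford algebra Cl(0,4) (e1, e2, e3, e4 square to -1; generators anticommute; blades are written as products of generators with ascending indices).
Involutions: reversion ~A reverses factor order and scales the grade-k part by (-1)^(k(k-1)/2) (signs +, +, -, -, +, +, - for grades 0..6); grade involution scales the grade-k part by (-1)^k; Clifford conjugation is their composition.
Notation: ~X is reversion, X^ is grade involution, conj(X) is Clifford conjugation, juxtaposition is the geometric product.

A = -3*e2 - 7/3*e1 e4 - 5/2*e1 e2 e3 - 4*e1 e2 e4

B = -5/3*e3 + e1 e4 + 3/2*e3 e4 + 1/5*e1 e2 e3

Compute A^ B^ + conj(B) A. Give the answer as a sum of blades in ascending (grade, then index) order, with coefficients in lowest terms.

first term: 11/6 + 4*e2 - 25/6*e1 e2 - 41/10*e1 e3 + 5*e2 e3 - 4/5*e3 e4 + 6*e1 e2 e3 - 27/4*e1 e2 e4 + 35/9*e1 e3 e4 + 37/15*e2 e3 e4 - 20/3*e1 e2 e3 e4
second term: -17/6 + 4*e2 + 25/6*e1 e2 - 41/10*e1 e3 + 5*e2 e3 + 4/5*e3 e4 - 6*e1 e2 e3 + 3/4*e1 e2 e4 + 35/9*e1 e3 e4 + 112/15*e2 e3 e4 - 20/3*e1 e2 e3 e4
Answer: -1 + 8*e2 - 41/5*e1 e3 + 10*e2 e3 - 6*e1 e2 e4 + 70/9*e1 e3 e4 + 149/15*e2 e3 e4 - 40/3*e1 e2 e3 e4


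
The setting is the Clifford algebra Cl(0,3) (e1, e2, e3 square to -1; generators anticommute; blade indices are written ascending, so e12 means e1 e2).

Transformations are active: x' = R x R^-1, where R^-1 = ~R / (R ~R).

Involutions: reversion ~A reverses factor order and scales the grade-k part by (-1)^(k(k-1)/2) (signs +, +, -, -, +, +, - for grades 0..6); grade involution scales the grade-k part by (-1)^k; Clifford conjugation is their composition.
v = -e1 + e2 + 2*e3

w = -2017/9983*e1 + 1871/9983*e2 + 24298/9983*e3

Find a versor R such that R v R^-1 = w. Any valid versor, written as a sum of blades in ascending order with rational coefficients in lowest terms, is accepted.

Reasoning: v^2 = w^2 = -6 since conjugation preserves the quadratic form; R = v + w = -12000/9983*e1 + 11854/9983*e2 + 44264/9983*e3 is then valid when invertible, keeping its own part and reversing (v - w)/2.
Answer: -12000/9983*e1 + 11854/9983*e2 + 44264/9983*e3


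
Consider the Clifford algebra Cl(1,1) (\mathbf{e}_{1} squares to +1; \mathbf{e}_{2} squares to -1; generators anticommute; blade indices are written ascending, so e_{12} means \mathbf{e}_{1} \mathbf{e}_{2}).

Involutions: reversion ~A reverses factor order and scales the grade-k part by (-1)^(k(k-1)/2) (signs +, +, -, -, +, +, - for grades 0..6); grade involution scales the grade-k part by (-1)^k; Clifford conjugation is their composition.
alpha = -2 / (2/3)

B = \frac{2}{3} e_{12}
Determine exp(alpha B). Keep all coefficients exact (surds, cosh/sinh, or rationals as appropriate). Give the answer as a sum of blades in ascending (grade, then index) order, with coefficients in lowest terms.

B^2 = (\frac{2}{3})^2*(e_{12})^2 = \frac{4}{9}*(+1) = \frac{4}{9} (a basis 2-blade squares to minus the product of its generators' squares).
B^2 = \frac{4}{9} — the positive square puts this in the hyperbolic regime; l = \frac{2}{3}, alpha*l = -2, so exp(alpha B) = cosh(-2) + (sinh(-2)/(\frac{2}{3}))*B = \cosh{\left(2 \right)} + (- \frac{3 \sinh{\left(2 \right)}}{2})*B.
Answer: \cosh{\left(2 \right)} - \sinh{\left(2 \right)} e_{12}


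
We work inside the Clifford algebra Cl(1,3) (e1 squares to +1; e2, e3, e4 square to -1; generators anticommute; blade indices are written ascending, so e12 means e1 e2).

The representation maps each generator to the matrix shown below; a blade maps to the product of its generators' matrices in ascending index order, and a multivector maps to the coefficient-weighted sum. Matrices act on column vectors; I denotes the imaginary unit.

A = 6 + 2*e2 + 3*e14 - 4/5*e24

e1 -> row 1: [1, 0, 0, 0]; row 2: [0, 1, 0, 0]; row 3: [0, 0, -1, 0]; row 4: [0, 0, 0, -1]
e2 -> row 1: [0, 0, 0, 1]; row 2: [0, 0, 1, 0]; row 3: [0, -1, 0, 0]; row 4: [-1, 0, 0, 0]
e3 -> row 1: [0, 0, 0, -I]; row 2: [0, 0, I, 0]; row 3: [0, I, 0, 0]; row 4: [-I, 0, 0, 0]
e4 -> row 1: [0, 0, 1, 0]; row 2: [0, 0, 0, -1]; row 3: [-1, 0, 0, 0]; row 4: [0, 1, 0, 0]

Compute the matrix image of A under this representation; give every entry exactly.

Bivector images (products of the table entries): rho(e14) = rho(e1)rho(e4) = row 1: [0, 0, 1, 0]; row 2: [0, 0, 0, -1]; row 3: [1, 0, 0, 0]; row 4: [0, -1, 0, 0]; rho(e24) = rho(e2)rho(e4) = row 1: [0, 1, 0, 0]; row 2: [-1, 0, 0, 0]; row 3: [0, 0, 0, 1]; row 4: [0, 0, -1, 0].
M = (6)*1 + (2)*rho(e2) + (3)*rho(e14) + (-4/5)*rho(e24), summed entrywise (1 is the identity matrix):
Answer: row 1: [6, -4/5, 3, 2]; row 2: [4/5, 6, 2, -3]; row 3: [3, -2, 6, -4/5]; row 4: [-2, -3, 4/5, 6]


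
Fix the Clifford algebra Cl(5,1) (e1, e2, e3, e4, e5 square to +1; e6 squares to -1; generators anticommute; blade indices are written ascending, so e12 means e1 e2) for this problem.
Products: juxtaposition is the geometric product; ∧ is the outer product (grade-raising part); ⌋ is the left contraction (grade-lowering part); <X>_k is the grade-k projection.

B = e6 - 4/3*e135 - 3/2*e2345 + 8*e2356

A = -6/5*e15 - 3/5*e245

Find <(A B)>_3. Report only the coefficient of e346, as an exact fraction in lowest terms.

step 1: 7/10*e3 - 6/5*e156 - 24/5*e346 - 13/5*e1234 - 48/5*e1236 - 3/5*e2456
step 2: -6/5*e156 - 24/5*e346
Answer: -24/5


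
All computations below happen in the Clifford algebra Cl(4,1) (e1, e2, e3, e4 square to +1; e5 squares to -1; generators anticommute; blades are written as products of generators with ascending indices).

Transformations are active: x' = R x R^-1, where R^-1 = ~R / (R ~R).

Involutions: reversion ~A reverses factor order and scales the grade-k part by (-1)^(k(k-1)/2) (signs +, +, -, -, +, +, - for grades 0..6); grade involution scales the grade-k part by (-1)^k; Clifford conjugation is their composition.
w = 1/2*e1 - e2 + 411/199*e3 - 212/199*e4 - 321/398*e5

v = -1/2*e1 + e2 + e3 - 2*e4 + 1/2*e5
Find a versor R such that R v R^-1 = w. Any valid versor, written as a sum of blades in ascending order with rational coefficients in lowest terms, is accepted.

Take R = v + w = 610/199*e3 - 610/199*e4 - 61/199*e5. Because q(v) = q(w) = 6, conjugation by R sends v exactly to w.
Answer: 610/199*e3 - 610/199*e4 - 61/199*e5


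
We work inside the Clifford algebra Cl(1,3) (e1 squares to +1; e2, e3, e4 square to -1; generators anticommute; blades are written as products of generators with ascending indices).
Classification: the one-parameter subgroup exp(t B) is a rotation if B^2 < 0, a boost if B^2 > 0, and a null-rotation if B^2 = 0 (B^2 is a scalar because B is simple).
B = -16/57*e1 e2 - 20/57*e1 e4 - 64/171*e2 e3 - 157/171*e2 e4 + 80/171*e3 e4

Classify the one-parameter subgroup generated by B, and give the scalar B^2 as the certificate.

B^2 term by term: the squares give (-16/57)^2*(e1 e2)^2 + (-20/57)^2*(e1 e4)^2 + (-64/171)^2*(e2 e3)^2 + (-157/171)^2*(e2 e4)^2 + (80/171)^2*(e3 e4)^2 = 256/3249*(+1) + 400/3249*(+1) + 4096/29241*(-1) + 24649/29241*(-1) + 6400/29241*(-1) = -1 (each basis 2-blade squares to minus the product of its generators' squares); cross terms between blades sharing an index anticommute and cancel; the commuting (index-disjoint) pairs give grade-4 terms 2*c*c'*(blade product), which cancel blade by blade — e1 e2 e3 e4: -2560/9747 + 2560/9747 = 0 — confirming B is simple. So B^2 = -1.
Answer: rotation, certificate B^2 = -1. Certificate logic: -1 is a conjugation-invariant scalar, so its sign fixes rotation versus boost versus null-rotation outright.


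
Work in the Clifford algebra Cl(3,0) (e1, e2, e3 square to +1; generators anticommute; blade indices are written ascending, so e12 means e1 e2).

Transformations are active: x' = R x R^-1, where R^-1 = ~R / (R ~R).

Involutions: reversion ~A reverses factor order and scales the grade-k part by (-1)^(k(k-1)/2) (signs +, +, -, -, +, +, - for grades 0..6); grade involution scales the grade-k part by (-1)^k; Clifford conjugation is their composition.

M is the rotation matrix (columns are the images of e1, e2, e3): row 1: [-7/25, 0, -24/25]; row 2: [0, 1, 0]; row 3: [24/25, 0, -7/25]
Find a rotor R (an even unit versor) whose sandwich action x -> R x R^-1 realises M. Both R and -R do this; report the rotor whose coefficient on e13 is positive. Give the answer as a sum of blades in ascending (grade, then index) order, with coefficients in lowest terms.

Method: write R = a + b12*e12 + b13*e13 + b23*e23 with a^2 + b12^2 + b13^2 + b23^2 = 1 (so R^-1 = ~R). Expanding the columns R e_j ~R gives tr M = 4a^2 - 1 and, from the antisymmetric part, M21 - M12 = -4a*b12, M13 - M31 = 4a*b13, M32 - M23 = -4a*b23.
Here tr M = 11/25, so a^2 = (1 + tr M)/4 = 9/25 and a = ±3/5. Taking a = 3/5: M21 - M12 = 0, M13 - M31 = -48/25, M32 - M23 = 0, giving b12 = 0, b13 = -4/5, b23 = 0, i.e. R = 3/5 - 4/5*e13.
Its e13 coefficient is negative, so report the other preimage -R.
Answer: -3/5 + 4/5*e13. Key observation: the double cover Spin(3) -> SO(3) sends R and -R to the same matrix (trace 11/25 here), so the stated sign of the e13 coefficient is what selects one sheet.


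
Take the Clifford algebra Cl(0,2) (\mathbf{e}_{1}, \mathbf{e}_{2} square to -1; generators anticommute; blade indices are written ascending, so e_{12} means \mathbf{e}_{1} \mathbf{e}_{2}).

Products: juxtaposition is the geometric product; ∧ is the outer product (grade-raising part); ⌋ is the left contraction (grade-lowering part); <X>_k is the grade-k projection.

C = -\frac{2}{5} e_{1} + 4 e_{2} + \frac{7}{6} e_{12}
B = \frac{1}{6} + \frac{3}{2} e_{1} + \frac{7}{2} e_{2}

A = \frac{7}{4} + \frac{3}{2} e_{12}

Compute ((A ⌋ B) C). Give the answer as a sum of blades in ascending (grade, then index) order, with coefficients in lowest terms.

step 1: \frac{7}{24} + \frac{21}{8} e_{1} + \frac{49}{8} e_{2}
step 2: -\frac{469}{20} + \frac{1687}{240} e_{1} - \frac{91}{48} e_{2} + \frac{9569}{720} e_{12}
Answer: -\frac{469}{20} + \frac{1687}{240} e_{1} - \frac{91}{48} e_{2} + \frac{9569}{720} e_{12}


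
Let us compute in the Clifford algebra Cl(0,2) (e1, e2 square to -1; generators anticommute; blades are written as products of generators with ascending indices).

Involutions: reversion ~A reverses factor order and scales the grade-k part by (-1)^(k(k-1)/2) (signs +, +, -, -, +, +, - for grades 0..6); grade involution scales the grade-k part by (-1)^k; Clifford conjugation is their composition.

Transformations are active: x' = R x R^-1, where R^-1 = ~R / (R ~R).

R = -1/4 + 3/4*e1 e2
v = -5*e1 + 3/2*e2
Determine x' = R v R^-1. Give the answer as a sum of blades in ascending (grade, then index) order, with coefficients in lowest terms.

~R = -1/4 - 3/4*e1 e2, and R ~R = 5/8, so R^-1 = ~R / (5/8).
R v = 1/8*e1 - 33/8*e2
Answer: 49/10*e1 + 9/5*e2


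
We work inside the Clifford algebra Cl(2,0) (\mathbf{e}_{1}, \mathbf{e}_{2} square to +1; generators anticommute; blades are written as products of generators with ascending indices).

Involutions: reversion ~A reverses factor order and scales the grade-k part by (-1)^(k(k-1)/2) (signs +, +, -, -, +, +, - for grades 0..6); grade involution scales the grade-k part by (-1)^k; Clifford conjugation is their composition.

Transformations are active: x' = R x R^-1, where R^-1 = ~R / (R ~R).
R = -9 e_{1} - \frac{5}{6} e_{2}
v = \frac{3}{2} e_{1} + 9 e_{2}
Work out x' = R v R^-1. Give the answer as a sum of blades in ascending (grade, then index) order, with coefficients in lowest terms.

~R = -9 e_{1} - \frac{5}{6} e_{2}, and R ~R = \frac{2941}{36}, so R^-1 = ~R / (\frac{2941}{36}).
R v = -21 - \frac{319}{4} e_{1} e_{2}
Answer: \frac{18393}{5882} e_{1} - \frac{25209}{2941} e_{2}


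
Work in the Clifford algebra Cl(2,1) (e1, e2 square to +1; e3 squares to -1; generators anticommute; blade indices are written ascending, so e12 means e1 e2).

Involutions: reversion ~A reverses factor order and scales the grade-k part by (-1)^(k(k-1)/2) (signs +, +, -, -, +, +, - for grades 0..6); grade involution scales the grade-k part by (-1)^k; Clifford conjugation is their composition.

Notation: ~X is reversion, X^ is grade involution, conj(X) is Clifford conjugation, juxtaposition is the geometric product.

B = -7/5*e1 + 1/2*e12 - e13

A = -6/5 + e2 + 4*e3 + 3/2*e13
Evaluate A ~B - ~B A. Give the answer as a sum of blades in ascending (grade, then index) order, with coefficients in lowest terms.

first term: 3/2 + 309/50*e1 + 21/10*e3 + 2*e12 + 22/5*e13 - 3/4*e23 - 3*e123
second term: 3/2 - 141/50*e1 - 21/10*e3 - 4/5*e12 - 34/5*e13 + 3/4*e23 - 3*e123
Answer: 9*e1 + 21/5*e3 + 14/5*e12 + 56/5*e13 - 3/2*e23


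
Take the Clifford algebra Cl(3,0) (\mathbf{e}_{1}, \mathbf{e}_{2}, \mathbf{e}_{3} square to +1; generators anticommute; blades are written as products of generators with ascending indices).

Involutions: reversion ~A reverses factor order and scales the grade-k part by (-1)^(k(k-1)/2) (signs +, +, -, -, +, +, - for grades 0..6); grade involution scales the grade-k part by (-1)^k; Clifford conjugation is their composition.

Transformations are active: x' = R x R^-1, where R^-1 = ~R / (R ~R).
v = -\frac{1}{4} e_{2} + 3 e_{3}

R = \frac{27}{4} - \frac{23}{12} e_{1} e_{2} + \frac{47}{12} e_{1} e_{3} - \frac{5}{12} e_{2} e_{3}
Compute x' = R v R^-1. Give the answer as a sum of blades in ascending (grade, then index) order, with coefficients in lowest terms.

~R = \frac{27}{4} + \frac{23}{12} e_{1} e_{2} - \frac{47}{12} e_{1} e_{3} + \frac{5}{12} e_{2} e_{3}, and R ~R = \frac{259}{4}, so R^-1 = ~R / (\frac{259}{4}).
R v = \frac{587}{48} e_{1} - \frac{47}{16} e_{2} + \frac{967}{48} e_{3} - \frac{229}{48} e_{1} e_{2} e_{3}
Answer: \frac{47}{18} e_{1} + \frac{143}{666} e_{2} + \frac{1975}{1332} e_{3}


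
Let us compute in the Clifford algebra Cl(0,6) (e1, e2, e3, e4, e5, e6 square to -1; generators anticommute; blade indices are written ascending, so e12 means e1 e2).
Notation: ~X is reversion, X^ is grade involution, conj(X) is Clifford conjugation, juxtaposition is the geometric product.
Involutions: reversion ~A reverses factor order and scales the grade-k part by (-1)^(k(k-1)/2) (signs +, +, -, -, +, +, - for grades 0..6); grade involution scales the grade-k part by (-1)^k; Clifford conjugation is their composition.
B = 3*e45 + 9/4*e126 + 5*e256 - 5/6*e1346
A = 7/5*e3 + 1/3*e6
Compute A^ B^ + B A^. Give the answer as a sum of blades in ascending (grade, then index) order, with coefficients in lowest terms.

first term: -3/4*e12 - 5/3*e25 + 5/18*e134 + 7/6*e146 - 21/5*e345 - e456 + 63/20*e1236 - 7*e2356
second term: 3/4*e12 + 5/3*e25 - 5/18*e134 - 7/6*e146 - 21/5*e345 - e456 + 63/20*e1236 - 7*e2356
Answer: -42/5*e345 - 2*e456 + 63/10*e1236 - 14*e2356


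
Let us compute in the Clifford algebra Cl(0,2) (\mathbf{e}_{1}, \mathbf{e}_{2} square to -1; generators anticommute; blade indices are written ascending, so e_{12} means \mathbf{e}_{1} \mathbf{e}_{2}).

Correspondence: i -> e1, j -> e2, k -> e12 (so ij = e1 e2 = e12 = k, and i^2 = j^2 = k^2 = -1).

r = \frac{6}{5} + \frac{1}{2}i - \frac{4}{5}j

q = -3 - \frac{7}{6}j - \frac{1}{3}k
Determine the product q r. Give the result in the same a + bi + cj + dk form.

In blades: q = -3 - \frac{7}{6} e_{2} - \frac{1}{3} e_{12}, r = \frac{6}{5} + \frac{1}{2} e_{1} - \frac{4}{5} e_{2}.
Distribute q over r term by term (generator squares from the signature, products reordered to ascending indices): (-3)*r = -\frac{18}{5} - \frac{3}{2} e_{1} + \frac{12}{5} e_{2}; (-\frac{7}{6} e_{2})*r = -\frac{14}{15} - \frac{7}{5} e_{2} + \frac{7}{12} e_{12}; (-\frac{1}{3} e_{12})*r = -\frac{4}{15} e_{1} - \frac{1}{6} e_{2} - \frac{2}{5} e_{12}.
Sum: -\frac{68}{15} - \frac{53}{30} e_{1} + \frac{5}{6} e_{2} + \frac{11}{60} e_{12}; translating back through the correspondence:
Answer: -\frac{68}{15} - \frac{53}{30}i + \frac{5}{6}j + \frac{11}{60}k


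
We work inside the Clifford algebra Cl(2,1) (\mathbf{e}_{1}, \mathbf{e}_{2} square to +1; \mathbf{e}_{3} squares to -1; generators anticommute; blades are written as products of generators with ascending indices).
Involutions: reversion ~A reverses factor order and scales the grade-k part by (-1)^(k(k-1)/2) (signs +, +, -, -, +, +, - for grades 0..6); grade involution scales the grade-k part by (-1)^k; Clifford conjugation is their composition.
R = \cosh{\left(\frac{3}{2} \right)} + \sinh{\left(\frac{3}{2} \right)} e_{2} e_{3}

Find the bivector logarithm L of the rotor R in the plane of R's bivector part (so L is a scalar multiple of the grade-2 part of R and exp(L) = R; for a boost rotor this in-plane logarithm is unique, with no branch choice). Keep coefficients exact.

The scalar part of R is \cosh{\left(\frac{3}{2} \right)}, giving the rapidity magnitude (cosh is even); the bivector part supplies orientation, its quotient by sinh of the rapidity is the plane, and L = rapidity * plane — unique in that plane, since flipping both signs leaves L unchanged.
Concretely: cosh(rapidity) = \cosh{\left(\frac{3}{2} \right)} gives rapidity = ±\frac{3}{2}, and since rapidity/sinh(rapidity) is even the sign is immaterial: L = (rapidity/sinh(rapidity)) * <R>_2 = (\frac{3}{2 \sinh{\left(\frac{3}{2} \right)}}) * <R>_2.
Answer: \frac{3}{2} e_{2} e_{3}


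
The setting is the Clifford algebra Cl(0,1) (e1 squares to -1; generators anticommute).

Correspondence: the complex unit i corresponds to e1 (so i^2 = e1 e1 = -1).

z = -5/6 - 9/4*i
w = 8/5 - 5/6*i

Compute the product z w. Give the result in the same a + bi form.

In blades: z = -5/6 - 9/4*e1, w = 8/5 - 5/6*e1.
Distribute z over w term by term (generator squares from the signature, products reordered to ascending indices): (-5/6)*w = -4/3 + 25/36*e1; (-9/4*e1)*w = -15/8 - 18/5*e1.
Sum: -77/24 - 523/180*e1; translating back through the correspondence:
Answer: -77/24 - 523/180*i


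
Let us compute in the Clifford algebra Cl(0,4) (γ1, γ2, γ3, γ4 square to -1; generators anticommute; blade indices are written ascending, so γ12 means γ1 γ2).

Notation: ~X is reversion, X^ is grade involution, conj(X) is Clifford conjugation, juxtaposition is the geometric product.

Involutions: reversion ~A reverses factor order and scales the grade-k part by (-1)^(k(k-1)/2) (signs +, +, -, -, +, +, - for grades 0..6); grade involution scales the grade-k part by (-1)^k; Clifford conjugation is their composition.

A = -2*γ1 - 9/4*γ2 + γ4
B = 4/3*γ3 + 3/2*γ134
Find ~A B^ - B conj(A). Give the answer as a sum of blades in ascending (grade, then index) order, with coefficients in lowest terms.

first term: 25/6*γ13 + 3*γ23 - 5/3*γ34 - 27/8*γ1234
second term: -7/6*γ13 - 3*γ23 - 13/3*γ34 + 27/8*γ1234
Answer: 16/3*γ13 + 6*γ23 + 8/3*γ34 - 27/4*γ1234


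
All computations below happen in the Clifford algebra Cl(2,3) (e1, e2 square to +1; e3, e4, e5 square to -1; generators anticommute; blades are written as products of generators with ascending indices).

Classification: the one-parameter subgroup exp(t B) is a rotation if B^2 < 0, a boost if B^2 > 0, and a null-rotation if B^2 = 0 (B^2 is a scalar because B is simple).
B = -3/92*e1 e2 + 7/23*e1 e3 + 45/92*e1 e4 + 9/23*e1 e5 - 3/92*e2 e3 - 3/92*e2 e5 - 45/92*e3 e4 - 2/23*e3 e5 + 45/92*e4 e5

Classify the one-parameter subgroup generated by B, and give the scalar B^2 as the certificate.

B^2 term by term: the squares give (-3/92)^2*(e1 e2)^2 + (7/23)^2*(e1 e3)^2 + (45/92)^2*(e1 e4)^2 + (9/23)^2*(e1 e5)^2 + (-3/92)^2*(e2 e3)^2 + (-3/92)^2*(e2 e5)^2 + (-45/92)^2*(e3 e4)^2 + (-2/23)^2*(e3 e5)^2 + (45/92)^2*(e4 e5)^2 = 9/8464*(-1) + 49/529*(+1) + 2025/8464*(+1) + 81/529*(+1) + 9/8464*(+1) + 9/8464*(+1) + 2025/8464*(-1) + 4/529*(-1) + 2025/8464*(-1) = 0 (each basis 2-blade squares to minus the product of its generators' squares); cross terms between blades sharing an index anticommute and cancel; the commuting (index-disjoint) pairs give grade-4 terms 2*c*c'*(blade product), which cancel blade by blade — e1 e2 e3 e4: 135/4232 - 135/4232 = 0; e1 e2 e3 e5: 3/529 + 21/1058 - 27/1058 = 0; e1 e2 e4 e5: -135/4232 + 135/4232 = 0; e1 e3 e4 e5: 315/1058 + 45/529 - 405/1058 = 0; e2 e3 e4 e5: -135/4232 + 135/4232 = 0 — confirming B is simple. So B^2 = 0.
Answer: null-rotation, certificate B^2 = 0. Note: conjugating B changes its blade decomposition but never the scalar B^2 = 0, whose sign settles the classification.


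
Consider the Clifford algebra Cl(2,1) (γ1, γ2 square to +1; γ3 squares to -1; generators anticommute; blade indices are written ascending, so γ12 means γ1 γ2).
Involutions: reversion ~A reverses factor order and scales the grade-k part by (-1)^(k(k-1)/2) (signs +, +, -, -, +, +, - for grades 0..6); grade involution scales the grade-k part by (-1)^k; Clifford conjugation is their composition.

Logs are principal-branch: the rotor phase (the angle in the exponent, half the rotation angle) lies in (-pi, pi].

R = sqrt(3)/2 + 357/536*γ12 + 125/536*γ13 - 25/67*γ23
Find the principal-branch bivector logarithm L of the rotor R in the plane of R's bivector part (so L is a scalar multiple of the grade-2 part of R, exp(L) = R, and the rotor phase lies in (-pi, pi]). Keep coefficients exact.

The scalar part of R is sqrt(3)/2, and that scalar determines the rotor phase on the principal branch; recovering the unit plane as bivector-part over sine of the phase gives L = phase * plane.
Concretely: cos(phase) = sqrt(3)/2 gives phase = ±pi/6, and since phase/sin(phase) is even the sign is immaterial: L = (phase/sin(phase)) * <R>_2 = (pi/3) * <R>_2.
Answer: 119*pi/536*γ12 + 125*pi/1608*γ13 - 25*pi/201*γ23


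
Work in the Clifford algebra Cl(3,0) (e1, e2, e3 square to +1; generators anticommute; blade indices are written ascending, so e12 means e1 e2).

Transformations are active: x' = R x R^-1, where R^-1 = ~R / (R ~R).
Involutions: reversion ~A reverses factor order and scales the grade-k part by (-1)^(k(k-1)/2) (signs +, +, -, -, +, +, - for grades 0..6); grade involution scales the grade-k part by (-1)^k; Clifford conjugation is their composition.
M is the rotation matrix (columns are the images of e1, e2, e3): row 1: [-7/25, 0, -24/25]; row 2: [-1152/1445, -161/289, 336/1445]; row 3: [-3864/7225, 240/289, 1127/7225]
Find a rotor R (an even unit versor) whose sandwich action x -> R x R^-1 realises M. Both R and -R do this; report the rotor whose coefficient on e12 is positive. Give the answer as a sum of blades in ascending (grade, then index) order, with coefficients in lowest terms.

Method: write R = a + b12*e12 + b13*e13 + b23*e23 with a^2 + b12^2 + b13^2 + b23^2 = 1 (so R^-1 = ~R). Expanding the columns R e_j ~R gives tr M = 4a^2 - 1 and, from the antisymmetric part, M21 - M12 = -4a*b12, M13 - M31 = 4a*b13, M32 - M23 = -4a*b23.
Here tr M = -4921/7225, so a^2 = (1 + tr M)/4 = 576/7225 and a = ±24/85. Taking a = 24/85: M21 - M12 = -1152/1445, M13 - M31 = -3072/7225, M32 - M23 = 864/1445, giving b12 = 12/17, b13 = -32/85, b23 = -9/17, i.e. R = 24/85 + 12/17*e12 - 32/85*e13 - 9/17*e23.
Its e12 coefficient is already positive.
Answer: 24/85 + 12/17*e12 - 32/85*e13 - 9/17*e23. Uniqueness: Spin(3) -> SO(3) maps R and -R to the same rotation of trace -4921/7225; fixing the sign of the e12 coefficient removes the ambiguity.


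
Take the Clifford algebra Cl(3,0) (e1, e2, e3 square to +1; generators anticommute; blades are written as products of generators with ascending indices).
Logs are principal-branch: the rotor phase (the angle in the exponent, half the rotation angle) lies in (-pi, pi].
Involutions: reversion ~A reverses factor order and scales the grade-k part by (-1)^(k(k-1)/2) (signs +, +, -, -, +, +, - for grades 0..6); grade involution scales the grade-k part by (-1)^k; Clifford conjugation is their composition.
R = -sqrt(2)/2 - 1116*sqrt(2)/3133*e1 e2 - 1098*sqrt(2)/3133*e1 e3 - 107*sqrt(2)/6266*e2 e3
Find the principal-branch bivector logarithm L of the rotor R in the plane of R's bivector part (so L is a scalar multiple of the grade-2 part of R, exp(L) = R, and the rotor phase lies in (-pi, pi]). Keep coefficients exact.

The scalar part of R is -sqrt(2)/2, which fixes the principal-branch rotor phase; the unit plane is then the bivector part divided by the sine of that phase, and L is that plane scaled by the phase.
Concretely: cos(phase) = -sqrt(2)/2 gives phase = ±3*pi/4, and since phase/sin(phase) is even the sign is immaterial: L = (phase/sin(phase)) * <R>_2 = (3*sqrt(2)*pi/4) * <R>_2.
Answer: -1674*pi/3133*e1 e2 - 1647*pi/3133*e1 e3 - 321*pi/12532*e2 e3
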